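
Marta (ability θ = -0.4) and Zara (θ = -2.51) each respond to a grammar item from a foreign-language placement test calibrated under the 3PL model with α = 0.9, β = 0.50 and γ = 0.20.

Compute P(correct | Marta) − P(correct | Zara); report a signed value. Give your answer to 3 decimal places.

P(θ) = γ + (1 − γ) · 1 / (1 + exp(−α(θ − β)))
P(Marta) = 0.4463  [exponent -0.8100]
P(Zara) = 0.2500  [exponent -2.7090]
Difference = 0.4463 − 0.2500 = 0.1964

0.196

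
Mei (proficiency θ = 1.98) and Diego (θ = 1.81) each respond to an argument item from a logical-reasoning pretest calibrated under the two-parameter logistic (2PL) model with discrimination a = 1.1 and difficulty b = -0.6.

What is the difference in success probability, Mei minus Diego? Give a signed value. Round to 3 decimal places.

P(θ) = 1 / (1 + exp(−a(θ − b)))
P(Mei) = 0.9447  [exponent 2.8380]
P(Diego) = 0.9341  [exponent 2.6510]
Difference = 0.9447 − 0.9341 = 0.0106

0.011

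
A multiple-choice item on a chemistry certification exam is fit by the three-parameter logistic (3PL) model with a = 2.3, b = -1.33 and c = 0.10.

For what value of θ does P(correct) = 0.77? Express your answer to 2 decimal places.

P(θ) = c + (1 − c) · 1 / (1 + exp(−a(θ − b)))
Remove guessing floor: (0.77 − 0.10)/(1 − 0.10) = 0.7444
logit = ln(0.7444/0.2556) = 1.0692
θ = b + logit/(a) = -1.33 + 1.0692/2.3000 = -0.8651

-0.87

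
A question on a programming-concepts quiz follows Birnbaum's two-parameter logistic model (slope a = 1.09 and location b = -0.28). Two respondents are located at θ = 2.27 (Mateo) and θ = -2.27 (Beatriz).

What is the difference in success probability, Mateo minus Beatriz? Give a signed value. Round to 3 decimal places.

P(θ) = 1 / (1 + exp(−a(θ − b)))
P(Mateo) = 0.9416  [exponent 2.7795]
P(Beatriz) = 0.1026  [exponent -2.1691]
Difference = 0.9416 − 0.1026 = 0.8390

0.839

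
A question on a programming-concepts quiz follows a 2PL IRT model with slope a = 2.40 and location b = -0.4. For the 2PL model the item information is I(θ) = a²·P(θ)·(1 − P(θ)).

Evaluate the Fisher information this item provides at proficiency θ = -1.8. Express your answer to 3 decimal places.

P = 1/(1+e^{3.3600}) = 0.0336
P(1−P) = 0.0336 × 0.9664 = 0.0324
I = a² × P(1−P) = 2.40² × 0.0324 = 0.18687

0.187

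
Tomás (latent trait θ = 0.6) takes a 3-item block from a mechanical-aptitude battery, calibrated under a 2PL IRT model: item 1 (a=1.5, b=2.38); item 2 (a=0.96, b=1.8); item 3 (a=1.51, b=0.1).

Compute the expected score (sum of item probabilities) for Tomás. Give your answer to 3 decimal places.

0.985

P(θ) = 1 / (1 + exp(−a(θ − b)))
P_1 = 1/(1+e^{2.6700}) = 0.0648
P_2 = 1/(1+e^{1.1520}) = 0.2401
P_3 = 1/(1+e^{-0.7550}) = 0.6803
E[score] = 0.0648 + 0.2401 + 0.6803 = 0.9852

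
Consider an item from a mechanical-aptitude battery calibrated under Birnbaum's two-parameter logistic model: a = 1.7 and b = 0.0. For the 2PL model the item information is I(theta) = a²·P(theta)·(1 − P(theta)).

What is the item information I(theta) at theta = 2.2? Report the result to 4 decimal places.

0.0655

P = 1/(1+e^{-3.7400}) = 0.9768
P(1−P) = 0.9768 × 0.0232 = 0.0227
I = a² × P(1−P) = 1.7² × 0.0227 = 0.06550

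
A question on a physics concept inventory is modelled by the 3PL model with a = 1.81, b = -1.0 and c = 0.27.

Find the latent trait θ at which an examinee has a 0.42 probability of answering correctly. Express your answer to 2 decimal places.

P(θ) = c + (1 − c) · 1 / (1 + exp(−a(θ − b)))
Remove guessing floor: (0.42 − 0.27)/(1 − 0.27) = 0.2055
logit = ln(0.2055/0.7945) = -1.3524
θ = b + logit/(a) = -1.0 + (-1.3524)/1.8100 = -1.7472

-1.75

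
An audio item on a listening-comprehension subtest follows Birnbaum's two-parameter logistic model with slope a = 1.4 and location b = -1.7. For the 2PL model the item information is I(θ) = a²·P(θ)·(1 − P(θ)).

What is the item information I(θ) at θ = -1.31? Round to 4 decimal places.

0.4552

P = 1/(1+e^{-0.5460}) = 0.6332
P(1−P) = 0.6332 × 0.3668 = 0.2323
I = a² × P(1−P) = 1.4² × 0.2323 = 0.45522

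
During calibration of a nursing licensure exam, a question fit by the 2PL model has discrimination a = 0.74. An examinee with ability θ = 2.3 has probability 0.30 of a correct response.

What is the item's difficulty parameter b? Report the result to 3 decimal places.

P(θ) = 1 / (1 + exp(−a(θ − b)))
logit(0.30) = ln(0.30/0.70) = -0.8473
b = θ − logit/(a) = 2.3 − (-0.8473)/0.7400 = 3.4450

3.445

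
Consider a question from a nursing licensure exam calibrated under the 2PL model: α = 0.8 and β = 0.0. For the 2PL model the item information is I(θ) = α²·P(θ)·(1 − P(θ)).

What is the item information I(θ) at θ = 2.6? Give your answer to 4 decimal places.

0.0632

P = 1/(1+e^{-2.0800}) = 0.8889
P(1−P) = 0.8889 × 0.1111 = 0.0987
I = α² × P(1−P) = 0.8² × 0.0987 = 0.06318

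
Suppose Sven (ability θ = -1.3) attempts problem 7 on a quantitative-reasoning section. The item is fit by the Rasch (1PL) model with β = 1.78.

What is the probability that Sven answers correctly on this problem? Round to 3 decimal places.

0.044

P(θ) = 1 / (1 + exp(−(θ − β)))
Exponent: (-1.3 − 1.78) = -3.0800
1/(1 + e^{3.0800}) = 0.0439
P = 0.0439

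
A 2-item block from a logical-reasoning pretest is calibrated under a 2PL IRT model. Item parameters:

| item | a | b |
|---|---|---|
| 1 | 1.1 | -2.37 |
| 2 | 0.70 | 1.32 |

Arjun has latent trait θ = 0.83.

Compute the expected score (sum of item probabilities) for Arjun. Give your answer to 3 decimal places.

1.386

P(θ) = 1 / (1 + exp(−a(θ − b)))
P_1 = 1/(1+e^{-3.5200}) = 0.9713
P_2 = 1/(1+e^{0.3430}) = 0.4151
E[score] = 0.9713 + 0.4151 = 1.3863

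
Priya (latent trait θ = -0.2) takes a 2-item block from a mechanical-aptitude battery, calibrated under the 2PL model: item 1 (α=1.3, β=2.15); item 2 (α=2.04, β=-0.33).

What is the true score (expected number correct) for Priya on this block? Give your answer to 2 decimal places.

P(θ) = 1 / (1 + exp(−α(θ − β)))
P_1 = 1/(1+e^{3.0550}) = 0.0450
P_2 = 1/(1+e^{-0.2652}) = 0.5659
E[score] = 0.0450 + 0.5659 = 0.6109

0.61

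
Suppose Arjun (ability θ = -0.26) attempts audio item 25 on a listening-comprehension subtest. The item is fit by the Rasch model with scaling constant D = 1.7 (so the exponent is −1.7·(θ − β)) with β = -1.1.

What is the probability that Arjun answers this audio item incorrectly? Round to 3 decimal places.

P(θ) = 1 / (1 + exp(−D·(θ − β)))
Exponent: 1.7 × (-0.26 − (-1.1)) = 1.4280
1/(1 + e^{-1.4280}) = 0.8066
P = 0.8066
P(incorrect) = 1 − 0.8066 = 0.1934

0.193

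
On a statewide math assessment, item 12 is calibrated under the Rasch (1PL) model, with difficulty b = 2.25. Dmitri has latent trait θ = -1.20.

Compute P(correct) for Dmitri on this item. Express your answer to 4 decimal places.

0.0308

P(θ) = 1 / (1 + exp(−(θ − b)))
Exponent: (-1.20 − 2.25) = -3.4500
1/(1 + e^{3.4500}) = 0.0308
P = 0.0308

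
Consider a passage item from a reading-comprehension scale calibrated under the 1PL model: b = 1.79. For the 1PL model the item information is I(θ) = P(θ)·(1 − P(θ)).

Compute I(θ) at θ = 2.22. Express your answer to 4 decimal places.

P = 1/(1+e^{-0.4300}) = 0.6059
P(1−P) = 0.6059 × 0.3941 = 0.2388
I = P(1−P) = 0.23879

0.2388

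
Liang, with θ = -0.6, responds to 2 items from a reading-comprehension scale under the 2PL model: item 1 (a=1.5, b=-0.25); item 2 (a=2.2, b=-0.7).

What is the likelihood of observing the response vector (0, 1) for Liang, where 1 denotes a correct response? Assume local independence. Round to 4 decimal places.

0.3486

P(θ) = 1 / (1 + exp(−a(θ − b)))
P_1 = 1/(1+e^{0.5250}) = 0.3717
P_2 = 1/(1+e^{-0.2200}) = 0.5548
L = (1−P_1) × P_2 = 0.6283 × 0.5548 = 0.34858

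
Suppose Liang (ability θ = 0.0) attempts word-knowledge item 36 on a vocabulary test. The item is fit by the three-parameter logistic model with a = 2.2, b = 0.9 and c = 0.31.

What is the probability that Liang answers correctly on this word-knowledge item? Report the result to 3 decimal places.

0.394

P(θ) = c + (1 − c) · 1 / (1 + exp(−a(θ − b)))
Exponent: 2.2 × (0.0 − 0.9) = -1.9800
1/(1 + e^{1.9800}) = 0.1213
P = 0.31 + 0.69 × 0.1213 = 0.3937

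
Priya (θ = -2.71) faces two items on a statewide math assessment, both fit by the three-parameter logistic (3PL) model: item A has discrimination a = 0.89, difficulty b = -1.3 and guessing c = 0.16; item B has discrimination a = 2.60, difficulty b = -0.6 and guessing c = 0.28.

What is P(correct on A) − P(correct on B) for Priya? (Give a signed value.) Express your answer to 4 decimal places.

P(θ) = c + (1 − c) · 1 / (1 + exp(−a(θ − b)))
P_A = 0.3464
P_B = 0.2830
P_A − P_B = 0.0634

0.0634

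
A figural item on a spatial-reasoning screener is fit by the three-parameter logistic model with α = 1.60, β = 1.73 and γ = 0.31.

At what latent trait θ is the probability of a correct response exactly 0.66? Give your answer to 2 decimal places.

P(θ) = γ + (1 − γ) · 1 / (1 + exp(−α(θ − β)))
Remove guessing floor: (0.66 − 0.31)/(1 − 0.31) = 0.5072
logit = ln(0.5072/0.4928) = 0.0290
θ = β + logit/(α) = 1.73 + 0.0290/1.6000 = 1.7481

1.75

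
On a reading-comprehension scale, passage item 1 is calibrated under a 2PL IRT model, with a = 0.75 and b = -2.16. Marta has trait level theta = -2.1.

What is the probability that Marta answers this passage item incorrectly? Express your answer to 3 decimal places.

0.489

P(theta) = 1 / (1 + exp(−a(theta − b)))
Exponent: 0.75 × (-2.1 − (-2.16)) = 0.0450
1/(1 + e^{-0.0450}) = 0.5112
P(incorrect) = 1 − 0.5112 = 0.4888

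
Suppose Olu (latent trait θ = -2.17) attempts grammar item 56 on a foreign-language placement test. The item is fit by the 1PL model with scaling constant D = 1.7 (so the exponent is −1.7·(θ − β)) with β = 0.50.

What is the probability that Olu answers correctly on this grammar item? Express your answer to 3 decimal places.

P(θ) = 1 / (1 + exp(−D·(θ − β)))
Exponent: 1.7 × (-2.17 − 0.50) = -4.5390
1/(1 + e^{4.5390}) = 0.0106
P = 0.0106

0.011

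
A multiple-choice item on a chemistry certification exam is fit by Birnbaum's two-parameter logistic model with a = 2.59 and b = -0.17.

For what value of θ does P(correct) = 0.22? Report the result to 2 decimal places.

-0.66

P(θ) = 1 / (1 + exp(−a(θ − b)))
logit = ln(0.2200/0.7800) = -1.2657
θ = b + logit/(a) = -0.17 + (-1.2657)/2.5900 = -0.6587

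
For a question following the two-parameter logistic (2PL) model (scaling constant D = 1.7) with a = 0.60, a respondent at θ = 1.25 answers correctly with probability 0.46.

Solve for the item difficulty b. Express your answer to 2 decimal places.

1.41

P(θ) = 1 / (1 + exp(−D·a(θ − b)))
logit(0.46) = ln(0.46/0.54) = -0.1603
b = θ − logit/(1.7·a) = 1.25 − (-0.1603)/1.0200 = 1.4072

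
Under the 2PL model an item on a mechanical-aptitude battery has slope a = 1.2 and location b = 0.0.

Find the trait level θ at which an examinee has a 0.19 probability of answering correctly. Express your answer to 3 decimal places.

-1.208

P(θ) = 1 / (1 + exp(−a(θ − b)))
logit = ln(0.1900/0.8100) = -1.4500
θ = b + logit/(a) = 0.0 + (-1.4500)/1.2000 = -1.2083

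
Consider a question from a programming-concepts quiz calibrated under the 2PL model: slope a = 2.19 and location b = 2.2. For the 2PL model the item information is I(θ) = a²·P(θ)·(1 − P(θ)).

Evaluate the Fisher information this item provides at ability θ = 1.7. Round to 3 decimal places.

P = 1/(1+e^{1.0950}) = 0.2507
P(1−P) = 0.2507 × 0.7493 = 0.1878
I = a² × P(1−P) = 2.19² × 0.1878 = 0.90089

0.901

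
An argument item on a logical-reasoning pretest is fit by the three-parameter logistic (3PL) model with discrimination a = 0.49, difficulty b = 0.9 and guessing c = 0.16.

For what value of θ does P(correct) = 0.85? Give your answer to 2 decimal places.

P(θ) = c + (1 − c) · 1 / (1 + exp(−a(θ − b)))
Remove guessing floor: (0.85 − 0.16)/(1 − 0.16) = 0.8214
logit = ln(0.8214/0.1786) = 1.5261
θ = b + logit/(a) = 0.9 + 1.5261/0.4900 = 4.0144

4.01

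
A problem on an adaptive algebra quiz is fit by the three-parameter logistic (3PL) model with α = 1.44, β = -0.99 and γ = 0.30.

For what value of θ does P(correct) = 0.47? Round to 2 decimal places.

P(θ) = γ + (1 − γ) · 1 / (1 + exp(−α(θ − β)))
Remove guessing floor: (0.47 − 0.30)/(1 − 0.30) = 0.2429
logit = ln(0.2429/0.7571) = -1.1371
θ = β + logit/(α) = -0.99 + (-1.1371)/1.4400 = -1.7796

-1.78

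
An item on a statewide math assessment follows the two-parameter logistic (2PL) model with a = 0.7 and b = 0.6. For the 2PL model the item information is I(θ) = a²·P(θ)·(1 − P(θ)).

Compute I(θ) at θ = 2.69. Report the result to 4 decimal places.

0.0748

P = 1/(1+e^{-1.4630}) = 0.8120
P(1−P) = 0.8120 × 0.1880 = 0.1527
I = a² × P(1−P) = 0.7² × 0.1527 = 0.07480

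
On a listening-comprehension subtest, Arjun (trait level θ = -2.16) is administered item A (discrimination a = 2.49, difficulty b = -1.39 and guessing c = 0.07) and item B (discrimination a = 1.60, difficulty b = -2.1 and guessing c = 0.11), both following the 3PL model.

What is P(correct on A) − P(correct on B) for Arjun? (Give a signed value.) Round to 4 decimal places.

P(θ) = c + (1 − c) · 1 / (1 + exp(−a(θ − b)))
P_A = 0.1892
P_B = 0.5337
P_A − P_B = -0.3445

-0.3445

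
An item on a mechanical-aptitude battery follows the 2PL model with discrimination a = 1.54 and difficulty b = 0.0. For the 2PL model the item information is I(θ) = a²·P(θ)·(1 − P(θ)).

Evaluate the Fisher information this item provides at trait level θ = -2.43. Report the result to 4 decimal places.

0.0536

P = 1/(1+e^{3.7422}) = 0.0232
P(1−P) = 0.0232 × 0.9768 = 0.0226
I = a² × P(1−P) = 1.54² × 0.0226 = 0.05364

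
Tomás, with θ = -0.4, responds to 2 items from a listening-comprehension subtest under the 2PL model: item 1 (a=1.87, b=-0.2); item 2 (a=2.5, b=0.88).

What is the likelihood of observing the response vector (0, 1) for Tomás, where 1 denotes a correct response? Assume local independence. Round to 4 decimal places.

P(θ) = 1 / (1 + exp(−a(θ − b)))
P_1 = 1/(1+e^{0.3740}) = 0.4076
P_2 = 1/(1+e^{3.2000}) = 0.0392
L = (1−P_1) × P_2 = 0.5924 × 0.0392 = 0.02320

0.0232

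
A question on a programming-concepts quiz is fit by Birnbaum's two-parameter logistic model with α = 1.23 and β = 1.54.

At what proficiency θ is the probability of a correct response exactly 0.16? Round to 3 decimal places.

P(θ) = 1 / (1 + exp(−α(θ − β)))
logit = ln(0.1600/0.8400) = -1.6582
θ = β + logit/(α) = 1.54 + (-1.6582)/1.2300 = 0.1918

0.192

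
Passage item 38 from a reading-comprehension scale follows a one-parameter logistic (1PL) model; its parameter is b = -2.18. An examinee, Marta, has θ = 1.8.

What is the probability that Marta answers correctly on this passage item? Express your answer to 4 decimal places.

0.9817

P(θ) = 1 / (1 + exp(−(θ − b)))
Exponent: (1.8 − (-2.18)) = 3.9800
1/(1 + e^{-3.9800}) = 0.9817
P = 0.9817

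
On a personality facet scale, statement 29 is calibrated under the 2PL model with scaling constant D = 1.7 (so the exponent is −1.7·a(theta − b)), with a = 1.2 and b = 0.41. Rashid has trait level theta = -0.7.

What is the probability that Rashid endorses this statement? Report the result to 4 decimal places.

P(theta) = 1 / (1 + exp(−D·a(theta − b)))
Exponent: 1.7 × 1.2 × (-0.7 − 0.41) = -2.2644
1/(1 + e^{2.2644}) = 0.0941
P = 0.0941

0.0941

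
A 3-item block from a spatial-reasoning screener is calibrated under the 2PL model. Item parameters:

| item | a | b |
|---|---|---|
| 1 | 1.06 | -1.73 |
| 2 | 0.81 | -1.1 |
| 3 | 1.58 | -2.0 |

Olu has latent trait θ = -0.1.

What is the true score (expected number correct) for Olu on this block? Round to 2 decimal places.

2.49

P(θ) = 1 / (1 + exp(−a(θ − b)))
P_1 = 1/(1+e^{-1.7278}) = 0.8491
P_2 = 1/(1+e^{-0.8100}) = 0.6921
P_3 = 1/(1+e^{-3.0020}) = 0.9527
E[score] = 0.8491 + 0.6921 + 0.9527 = 2.4939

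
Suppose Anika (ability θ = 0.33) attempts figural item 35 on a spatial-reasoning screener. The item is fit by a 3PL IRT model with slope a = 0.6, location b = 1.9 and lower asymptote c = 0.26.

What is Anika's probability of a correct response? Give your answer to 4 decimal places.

P(θ) = c + (1 − c) · 1 / (1 + exp(−a(θ − b)))
Exponent: 0.6 × (0.33 − 1.9) = -0.9420
1/(1 + e^{0.9420}) = 0.2805
P = 0.26 + 0.74 × 0.2805 = 0.4676

0.4676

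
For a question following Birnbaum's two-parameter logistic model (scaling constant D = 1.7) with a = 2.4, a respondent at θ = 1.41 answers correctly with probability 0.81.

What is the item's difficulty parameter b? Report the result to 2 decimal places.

P(θ) = 1 / (1 + exp(−D·a(θ − b)))
logit(0.81) = ln(0.81/0.19) = 1.4500
b = θ − logit/(1.7·a) = 1.41 − 1.4500/4.0800 = 1.0546

1.05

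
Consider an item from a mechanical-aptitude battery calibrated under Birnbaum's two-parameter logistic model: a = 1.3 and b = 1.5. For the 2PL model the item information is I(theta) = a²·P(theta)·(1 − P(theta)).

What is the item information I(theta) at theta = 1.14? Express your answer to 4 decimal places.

P = 1/(1+e^{0.4680}) = 0.3851
P(1−P) = 0.3851 × 0.6149 = 0.2368
I = a² × P(1−P) = 1.3² × 0.2368 = 0.40018

0.4002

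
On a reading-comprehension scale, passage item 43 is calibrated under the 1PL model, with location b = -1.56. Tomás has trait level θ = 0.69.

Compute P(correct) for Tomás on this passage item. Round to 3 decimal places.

P(θ) = 1 / (1 + exp(−(θ − b)))
Exponent: (0.69 − (-1.56)) = 2.2500
1/(1 + e^{-2.2500}) = 0.9047
P = 0.9047

0.905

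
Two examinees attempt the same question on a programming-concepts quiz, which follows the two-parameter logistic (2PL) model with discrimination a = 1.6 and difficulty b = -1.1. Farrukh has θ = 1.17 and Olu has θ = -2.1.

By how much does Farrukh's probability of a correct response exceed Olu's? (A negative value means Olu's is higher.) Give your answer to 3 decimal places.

P(θ) = 1 / (1 + exp(−a(θ − b)))
P(Farrukh) = 0.9742  [exponent 3.6320]
P(Olu) = 0.1680  [exponent -1.6000]
Difference = 0.9742 − 0.1680 = 0.8062

0.806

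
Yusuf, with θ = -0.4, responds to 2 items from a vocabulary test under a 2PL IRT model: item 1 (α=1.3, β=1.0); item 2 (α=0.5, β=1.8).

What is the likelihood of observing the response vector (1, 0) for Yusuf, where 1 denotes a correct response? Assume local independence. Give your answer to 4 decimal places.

0.1046

P(θ) = 1 / (1 + exp(−α(θ − β)))
P_1 = 1/(1+e^{1.8200}) = 0.1394
P_2 = 1/(1+e^{1.1000}) = 0.2497
L = P_1 × (1−P_2) = 0.1394 × 0.7503 = 0.10461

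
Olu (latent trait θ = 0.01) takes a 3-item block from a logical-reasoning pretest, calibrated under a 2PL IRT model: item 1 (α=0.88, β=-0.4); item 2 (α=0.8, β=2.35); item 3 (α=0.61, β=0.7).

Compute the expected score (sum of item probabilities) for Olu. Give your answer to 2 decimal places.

1.12

P(θ) = 1 / (1 + exp(−α(θ − β)))
P_1 = 1/(1+e^{-0.3608}) = 0.5892
P_2 = 1/(1+e^{1.8720}) = 0.1333
P_3 = 1/(1+e^{0.4209}) = 0.3963
E[score] = 0.5892 + 0.1333 + 0.3963 = 1.1188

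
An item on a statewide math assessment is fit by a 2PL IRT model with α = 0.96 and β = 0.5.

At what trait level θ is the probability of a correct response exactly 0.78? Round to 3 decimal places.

P(θ) = 1 / (1 + exp(−α(θ − β)))
logit = ln(0.7800/0.2200) = 1.2657
θ = β + logit/(α) = 0.5 + 1.2657/0.9600 = 1.8184

1.818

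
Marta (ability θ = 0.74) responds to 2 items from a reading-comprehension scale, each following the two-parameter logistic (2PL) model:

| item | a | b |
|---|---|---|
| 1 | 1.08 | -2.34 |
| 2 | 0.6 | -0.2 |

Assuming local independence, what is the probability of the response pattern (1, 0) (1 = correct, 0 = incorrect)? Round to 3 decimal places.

P(θ) = 1 / (1 + exp(−a(θ − b)))
P_1 = 1/(1+e^{-3.3264}) = 0.9653
P_2 = 1/(1+e^{-0.5640}) = 0.6374
L = P_1 × (1−P_2) = 0.9653 × 0.3626 = 0.35005

0.350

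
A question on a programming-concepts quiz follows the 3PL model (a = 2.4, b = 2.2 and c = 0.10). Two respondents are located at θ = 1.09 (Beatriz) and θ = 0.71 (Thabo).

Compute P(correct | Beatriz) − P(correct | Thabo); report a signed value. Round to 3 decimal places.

0.034

P(θ) = c + (1 − c) · 1 / (1 + exp(−a(θ − b)))
P(Beatriz) = 0.1586  [exponent -2.6640]
P(Thabo) = 0.1245  [exponent -3.5760]
Difference = 0.1586 − 0.1245 = 0.0341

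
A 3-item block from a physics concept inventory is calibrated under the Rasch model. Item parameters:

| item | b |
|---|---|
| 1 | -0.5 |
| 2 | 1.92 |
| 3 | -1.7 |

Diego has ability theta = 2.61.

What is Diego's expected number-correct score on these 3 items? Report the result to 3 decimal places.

P(theta) = 1 / (1 + exp(−(theta − b)))
P_1 = 1/(1+e^{-3.1100}) = 0.9573
P_2 = 1/(1+e^{-0.6900}) = 0.6660
P_3 = 1/(1+e^{-4.3100}) = 0.9867
E[score] = 0.9573 + 0.6660 + 0.9867 = 2.6100

2.610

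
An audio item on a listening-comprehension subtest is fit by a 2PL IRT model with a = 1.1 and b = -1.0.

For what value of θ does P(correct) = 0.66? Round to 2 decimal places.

-0.40

P(θ) = 1 / (1 + exp(−a(θ − b)))
logit = ln(0.6600/0.3400) = 0.6633
θ = b + logit/(a) = -1.0 + 0.6633/1.1000 = -0.3970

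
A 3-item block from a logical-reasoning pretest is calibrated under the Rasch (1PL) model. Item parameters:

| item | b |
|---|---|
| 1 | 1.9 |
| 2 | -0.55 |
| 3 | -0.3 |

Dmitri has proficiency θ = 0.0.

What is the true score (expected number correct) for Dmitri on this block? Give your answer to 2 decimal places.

P(θ) = 1 / (1 + exp(−(θ − b)))
P_1 = 1/(1+e^{1.9000}) = 0.1301
P_2 = 1/(1+e^{-0.5500}) = 0.6341
P_3 = 1/(1+e^{-0.3000}) = 0.5744
E[score] = 0.1301 + 0.6341 + 0.5744 = 1.3387

1.34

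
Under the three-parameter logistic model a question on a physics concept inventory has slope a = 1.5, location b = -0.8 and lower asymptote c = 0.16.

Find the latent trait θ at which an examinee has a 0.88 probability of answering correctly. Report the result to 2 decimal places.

P(θ) = c + (1 − c) · 1 / (1 + exp(−a(θ − b)))
Remove guessing floor: (0.88 − 0.16)/(1 − 0.16) = 0.8571
logit = ln(0.8571/0.1429) = 1.7918
θ = b + logit/(a) = -0.8 + 1.7918/1.5000 = 0.3945

0.39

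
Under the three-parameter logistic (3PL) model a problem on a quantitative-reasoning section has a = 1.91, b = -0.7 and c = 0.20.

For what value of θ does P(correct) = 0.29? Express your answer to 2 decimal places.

-1.78

P(θ) = c + (1 − c) · 1 / (1 + exp(−a(θ − b)))
Remove guessing floor: (0.29 − 0.20)/(1 − 0.20) = 0.1125
logit = ln(0.1125/0.8875) = -2.0655
θ = b + logit/(a) = -0.7 + (-2.0655)/1.9100 = -1.7814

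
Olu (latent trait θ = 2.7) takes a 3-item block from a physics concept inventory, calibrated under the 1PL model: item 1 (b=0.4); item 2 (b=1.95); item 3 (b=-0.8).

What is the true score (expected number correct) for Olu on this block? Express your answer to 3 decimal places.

2.559

P(θ) = 1 / (1 + exp(−(θ − b)))
P_1 = 1/(1+e^{-2.3000}) = 0.9089
P_2 = 1/(1+e^{-0.7500}) = 0.6792
P_3 = 1/(1+e^{-3.5000}) = 0.9707
E[score] = 0.9089 + 0.6792 + 0.9707 = 2.5587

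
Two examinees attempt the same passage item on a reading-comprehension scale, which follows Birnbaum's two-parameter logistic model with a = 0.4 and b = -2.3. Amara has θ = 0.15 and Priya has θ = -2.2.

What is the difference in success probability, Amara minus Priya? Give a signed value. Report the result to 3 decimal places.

P(θ) = 1 / (1 + exp(−a(θ − b)))
P(Amara) = 0.7271  [exponent 0.9800]
P(Priya) = 0.5100  [exponent 0.0400]
Difference = 0.7271 − 0.5100 = 0.2171

0.217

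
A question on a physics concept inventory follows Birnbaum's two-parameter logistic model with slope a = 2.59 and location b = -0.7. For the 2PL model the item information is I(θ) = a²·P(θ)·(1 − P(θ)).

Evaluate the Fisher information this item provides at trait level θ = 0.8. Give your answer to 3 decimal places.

P = 1/(1+e^{-3.8850}) = 0.9799
P(1−P) = 0.9799 × 0.0201 = 0.0197
I = a² × P(1−P) = 2.59² × 0.0197 = 0.13234

0.132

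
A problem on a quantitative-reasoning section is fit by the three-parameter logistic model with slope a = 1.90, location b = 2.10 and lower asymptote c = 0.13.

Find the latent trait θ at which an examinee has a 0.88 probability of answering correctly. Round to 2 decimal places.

3.06

P(θ) = c + (1 − c) · 1 / (1 + exp(−a(θ − b)))
Remove guessing floor: (0.88 − 0.13)/(1 − 0.13) = 0.8621
logit = ln(0.8621/0.1379) = 1.8326
θ = b + logit/(a) = 2.10 + 1.8326/1.9000 = 3.0645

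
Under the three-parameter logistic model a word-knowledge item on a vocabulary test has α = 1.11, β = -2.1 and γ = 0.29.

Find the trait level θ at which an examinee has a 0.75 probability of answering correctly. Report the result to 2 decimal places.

P(θ) = γ + (1 − γ) · 1 / (1 + exp(−α(θ − β)))
Remove guessing floor: (0.75 − 0.29)/(1 − 0.29) = 0.6479
logit = ln(0.6479/0.3521) = 0.6098
θ = β + logit/(α) = -2.1 + 0.6098/1.1100 = -1.5507

-1.55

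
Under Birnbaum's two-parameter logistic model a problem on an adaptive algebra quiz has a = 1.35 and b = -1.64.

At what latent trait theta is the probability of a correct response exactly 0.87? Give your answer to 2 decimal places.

-0.23

P(theta) = 1 / (1 + exp(−a(theta − b)))
logit = ln(0.8700/0.1300) = 1.9010
theta = b + logit/(a) = -1.64 + 1.9010/1.3500 = -0.2319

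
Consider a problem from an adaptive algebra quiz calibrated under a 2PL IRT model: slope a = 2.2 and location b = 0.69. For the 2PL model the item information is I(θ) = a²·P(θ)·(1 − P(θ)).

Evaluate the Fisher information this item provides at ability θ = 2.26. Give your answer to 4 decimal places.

P = 1/(1+e^{-3.4540}) = 0.9694
P(1−P) = 0.9694 × 0.0306 = 0.0297
I = a² × P(1−P) = 2.2² × 0.0297 = 0.14380

0.1438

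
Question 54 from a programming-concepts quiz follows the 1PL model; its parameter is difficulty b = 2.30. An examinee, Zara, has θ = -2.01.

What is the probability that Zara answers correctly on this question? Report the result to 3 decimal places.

0.013

P(θ) = 1 / (1 + exp(−(θ − b)))
Exponent: (-2.01 − 2.30) = -4.3100
1/(1 + e^{4.3100}) = 0.0133
P = 0.0133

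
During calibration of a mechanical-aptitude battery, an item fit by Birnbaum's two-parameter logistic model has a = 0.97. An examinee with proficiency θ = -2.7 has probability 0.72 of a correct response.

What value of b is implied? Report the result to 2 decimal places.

-3.67

P(θ) = 1 / (1 + exp(−a(θ − b)))
logit(0.72) = ln(0.72/0.28) = 0.9445
b = θ − logit/(a) = -2.7 − 0.9445/0.9700 = -3.6737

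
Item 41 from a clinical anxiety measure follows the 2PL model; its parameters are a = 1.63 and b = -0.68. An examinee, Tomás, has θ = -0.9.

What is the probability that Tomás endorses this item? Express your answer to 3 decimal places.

0.411

P(θ) = 1 / (1 + exp(−a(θ − b)))
Exponent: 1.63 × (-0.9 − (-0.68)) = -0.3586
1/(1 + e^{0.3586}) = 0.4113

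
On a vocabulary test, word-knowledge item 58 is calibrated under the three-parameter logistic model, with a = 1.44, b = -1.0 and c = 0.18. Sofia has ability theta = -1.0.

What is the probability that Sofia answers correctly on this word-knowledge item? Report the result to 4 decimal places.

P(theta) = c + (1 − c) · 1 / (1 + exp(−a(theta − b)))
Exponent: 1.44 × (-1.0 − (-1.0)) = 0.0000
1/(1 + e^{0.0000}) = 0.5000
P = 0.18 + 0.82 × 0.5000 = 0.5900

0.5900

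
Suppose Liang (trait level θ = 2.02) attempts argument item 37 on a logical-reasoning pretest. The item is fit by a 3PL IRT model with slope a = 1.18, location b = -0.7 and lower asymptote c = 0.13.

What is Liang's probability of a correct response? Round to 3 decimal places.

0.966

P(θ) = c + (1 − c) · 1 / (1 + exp(−a(θ − b)))
Exponent: 1.18 × (2.02 − (-0.7)) = 3.2096
1/(1 + e^{-3.2096}) = 0.9612
P = 0.13 + 0.87 × 0.9612 = 0.9662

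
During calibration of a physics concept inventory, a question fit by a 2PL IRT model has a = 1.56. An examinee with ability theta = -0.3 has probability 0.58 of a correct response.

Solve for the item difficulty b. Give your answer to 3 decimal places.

P(theta) = 1 / (1 + exp(−a(theta − b)))
logit(0.58) = ln(0.58/0.42) = 0.3228
b = theta − logit/(a) = -0.3 − 0.3228/1.5600 = -0.5069

-0.507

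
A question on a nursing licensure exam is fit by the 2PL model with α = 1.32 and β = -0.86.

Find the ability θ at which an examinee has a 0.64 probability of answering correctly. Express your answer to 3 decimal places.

P(θ) = 1 / (1 + exp(−α(θ − β)))
logit = ln(0.6400/0.3600) = 0.5754
θ = β + logit/(α) = -0.86 + 0.5754/1.3200 = -0.4241

-0.424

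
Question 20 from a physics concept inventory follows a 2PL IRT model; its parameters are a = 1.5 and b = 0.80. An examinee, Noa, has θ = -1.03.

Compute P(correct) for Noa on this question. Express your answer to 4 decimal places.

0.0604

P(θ) = 1 / (1 + exp(−a(θ − b)))
Exponent: 1.5 × (-1.03 − 0.80) = -2.7450
1/(1 + e^{2.7450}) = 0.0604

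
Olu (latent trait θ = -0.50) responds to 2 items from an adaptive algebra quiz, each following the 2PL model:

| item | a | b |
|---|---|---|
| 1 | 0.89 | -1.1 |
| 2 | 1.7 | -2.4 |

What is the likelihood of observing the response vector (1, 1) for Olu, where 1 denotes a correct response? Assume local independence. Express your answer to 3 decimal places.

0.606

P(θ) = 1 / (1 + exp(−a(θ − b)))
P_1 = 1/(1+e^{-0.5340}) = 0.6304
P_2 = 1/(1+e^{-3.2300}) = 0.9619
L = P_1 × P_2 = 0.6304 × 0.9619 = 0.60643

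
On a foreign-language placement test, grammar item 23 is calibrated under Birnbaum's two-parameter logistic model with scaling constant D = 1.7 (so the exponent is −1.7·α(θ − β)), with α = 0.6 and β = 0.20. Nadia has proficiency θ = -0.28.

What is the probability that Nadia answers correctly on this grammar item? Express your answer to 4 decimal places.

P(θ) = 1 / (1 + exp(−D·α(θ − β)))
Exponent: 1.7 × 0.6 × (-0.28 − 0.20) = -0.4896
1/(1 + e^{0.4896}) = 0.3800
P = 0.3800

0.3800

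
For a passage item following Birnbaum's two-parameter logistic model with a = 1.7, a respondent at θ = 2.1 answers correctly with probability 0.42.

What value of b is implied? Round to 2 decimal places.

2.29

P(θ) = 1 / (1 + exp(−a(θ − b)))
logit(0.42) = ln(0.42/0.58) = -0.3228
b = θ − logit/(a) = 2.1 − (-0.3228)/1.7000 = 2.2899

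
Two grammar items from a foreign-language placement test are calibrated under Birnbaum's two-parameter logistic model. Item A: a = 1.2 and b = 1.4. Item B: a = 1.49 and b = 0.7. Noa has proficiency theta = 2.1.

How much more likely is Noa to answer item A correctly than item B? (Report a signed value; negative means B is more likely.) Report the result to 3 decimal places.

P(theta) = 1 / (1 + exp(−a(theta − b)))
P_A = 0.6985
P_B = 0.8895
P_A − P_B = -0.1911

-0.191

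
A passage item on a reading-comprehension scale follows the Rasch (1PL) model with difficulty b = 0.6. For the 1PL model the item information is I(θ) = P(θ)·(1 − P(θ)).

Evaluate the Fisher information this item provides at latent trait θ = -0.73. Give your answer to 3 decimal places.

P = 1/(1+e^{1.3300}) = 0.2092
P(1−P) = 0.2092 × 0.7908 = 0.1654
I = P(1−P) = 0.16541

0.165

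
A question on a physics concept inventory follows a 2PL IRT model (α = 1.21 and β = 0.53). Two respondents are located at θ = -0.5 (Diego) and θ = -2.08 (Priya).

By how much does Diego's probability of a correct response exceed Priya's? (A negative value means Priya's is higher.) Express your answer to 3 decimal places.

0.183

P(θ) = 1 / (1 + exp(−α(θ − β)))
P(Diego) = 0.2233  [exponent -1.2463]
P(Priya) = 0.0408  [exponent -3.1581]
Difference = 0.2233 − 0.0408 = 0.1826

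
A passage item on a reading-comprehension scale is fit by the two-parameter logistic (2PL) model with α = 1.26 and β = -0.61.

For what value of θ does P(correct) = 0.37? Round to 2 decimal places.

-1.03

P(θ) = 1 / (1 + exp(−α(θ − β)))
logit = ln(0.3700/0.6300) = -0.5322
θ = β + logit/(α) = -0.61 + (-0.5322)/1.2600 = -1.0324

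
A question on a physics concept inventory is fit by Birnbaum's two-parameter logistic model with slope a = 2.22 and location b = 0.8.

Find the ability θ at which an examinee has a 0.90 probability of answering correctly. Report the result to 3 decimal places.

1.790

P(θ) = 1 / (1 + exp(−a(θ − b)))
logit = ln(0.9000/0.1000) = 2.1972
θ = b + logit/(a) = 0.8 + 2.1972/2.2200 = 1.7897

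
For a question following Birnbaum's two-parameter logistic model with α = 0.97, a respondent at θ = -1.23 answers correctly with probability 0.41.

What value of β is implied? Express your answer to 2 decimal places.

P(θ) = 1 / (1 + exp(−α(θ − β)))
logit(0.41) = ln(0.41/0.59) = -0.3640
β = θ − logit/(α) = -1.23 − (-0.3640)/0.9700 = -0.8548

-0.85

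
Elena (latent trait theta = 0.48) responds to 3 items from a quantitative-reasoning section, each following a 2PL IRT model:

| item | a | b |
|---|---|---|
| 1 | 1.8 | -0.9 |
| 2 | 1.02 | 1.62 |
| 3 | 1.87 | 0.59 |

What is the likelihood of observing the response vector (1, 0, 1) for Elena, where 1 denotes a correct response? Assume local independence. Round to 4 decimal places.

0.3156

P(theta) = 1 / (1 + exp(−a(theta − b)))
P_1 = 1/(1+e^{-2.4840}) = 0.9230
P_2 = 1/(1+e^{1.1628}) = 0.2382
P_3 = 1/(1+e^{0.2057}) = 0.4488
L = P_1 × (1−P_2) × P_3 = 0.9230 × 0.7618 × 0.4488 = 0.31556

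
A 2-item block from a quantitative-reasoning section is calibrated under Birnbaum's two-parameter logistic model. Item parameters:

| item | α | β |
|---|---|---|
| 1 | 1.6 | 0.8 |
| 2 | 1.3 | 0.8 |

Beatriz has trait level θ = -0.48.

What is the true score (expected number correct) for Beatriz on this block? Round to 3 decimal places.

P(θ) = 1 / (1 + exp(−α(θ − β)))
P_1 = 1/(1+e^{2.0480}) = 0.1143
P_2 = 1/(1+e^{1.6640}) = 0.1592
E[score] = 0.1143 + 0.1592 = 0.2735

0.273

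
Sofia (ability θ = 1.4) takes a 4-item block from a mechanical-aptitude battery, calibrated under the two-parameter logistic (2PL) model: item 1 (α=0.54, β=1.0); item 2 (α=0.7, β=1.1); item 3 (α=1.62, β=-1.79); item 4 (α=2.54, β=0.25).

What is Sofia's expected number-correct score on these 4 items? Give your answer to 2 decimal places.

3.05

P(θ) = 1 / (1 + exp(−α(θ − β)))
P_1 = 1/(1+e^{-0.2160}) = 0.5538
P_2 = 1/(1+e^{-0.2100}) = 0.5523
P_3 = 1/(1+e^{-5.1678}) = 0.9943
P_4 = 1/(1+e^{-2.9210}) = 0.9489
E[score] = 0.5538 + 0.5523 + 0.9943 + 0.9489 = 3.0493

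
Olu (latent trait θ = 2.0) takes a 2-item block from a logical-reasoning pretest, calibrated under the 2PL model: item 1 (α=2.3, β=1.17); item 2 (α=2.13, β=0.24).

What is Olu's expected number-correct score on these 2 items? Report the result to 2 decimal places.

P(θ) = 1 / (1 + exp(−α(θ − β)))
P_1 = 1/(1+e^{-1.9090}) = 0.8709
P_2 = 1/(1+e^{-3.7488}) = 0.9770
E[score] = 0.8709 + 0.9770 = 1.8479

1.85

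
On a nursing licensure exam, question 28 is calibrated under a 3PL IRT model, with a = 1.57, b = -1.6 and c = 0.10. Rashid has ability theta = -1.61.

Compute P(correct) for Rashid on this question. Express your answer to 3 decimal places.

P(theta) = c + (1 − c) · 1 / (1 + exp(−a(theta − b)))
Exponent: 1.57 × (-1.61 − (-1.6)) = -0.0157
1/(1 + e^{0.0157}) = 0.4961
P = 0.10 + 0.90 × 0.4961 = 0.5465

0.546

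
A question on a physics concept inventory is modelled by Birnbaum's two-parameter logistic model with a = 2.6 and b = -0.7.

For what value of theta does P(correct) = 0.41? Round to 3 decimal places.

P(theta) = 1 / (1 + exp(−a(theta − b)))
logit = ln(0.4100/0.5900) = -0.3640
theta = b + logit/(a) = -0.7 + (-0.3640)/2.6000 = -0.8400

-0.840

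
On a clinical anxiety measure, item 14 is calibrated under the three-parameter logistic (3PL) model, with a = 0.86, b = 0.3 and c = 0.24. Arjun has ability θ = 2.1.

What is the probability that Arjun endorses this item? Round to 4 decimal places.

0.8667

P(θ) = c + (1 − c) · 1 / (1 + exp(−a(θ − b)))
Exponent: 0.86 × (2.1 − 0.3) = 1.5480
1/(1 + e^{-1.5480}) = 0.8246
P = 0.24 + 0.76 × 0.8246 = 0.8667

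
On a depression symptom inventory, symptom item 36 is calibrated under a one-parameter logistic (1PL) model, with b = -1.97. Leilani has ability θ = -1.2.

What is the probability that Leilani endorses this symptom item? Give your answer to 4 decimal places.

P(θ) = 1 / (1 + exp(−(θ − b)))
Exponent: (-1.2 − (-1.97)) = 0.7700
1/(1 + e^{-0.7700}) = 0.6835
P = 0.6835

0.6835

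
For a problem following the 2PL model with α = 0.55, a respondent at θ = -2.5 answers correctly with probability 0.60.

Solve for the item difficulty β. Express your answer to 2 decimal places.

P(θ) = 1 / (1 + exp(−α(θ − β)))
logit(0.60) = ln(0.60/0.40) = 0.4055
β = θ − logit/(α) = -2.5 − 0.4055/0.5500 = -3.2372

-3.24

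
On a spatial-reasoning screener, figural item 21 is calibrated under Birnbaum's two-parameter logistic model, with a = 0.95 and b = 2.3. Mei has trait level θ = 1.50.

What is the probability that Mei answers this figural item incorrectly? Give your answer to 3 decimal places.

0.681

P(θ) = 1 / (1 + exp(−a(θ − b)))
Exponent: 0.95 × (1.50 − 2.3) = -0.7600
1/(1 + e^{0.7600}) = 0.3186
P(incorrect) = 1 − 0.3186 = 0.6814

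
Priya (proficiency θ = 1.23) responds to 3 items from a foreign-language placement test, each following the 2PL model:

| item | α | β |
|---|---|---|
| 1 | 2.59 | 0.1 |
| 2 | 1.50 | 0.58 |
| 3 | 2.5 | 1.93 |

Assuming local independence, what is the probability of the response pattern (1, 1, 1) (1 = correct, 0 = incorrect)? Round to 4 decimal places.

P(θ) = 1 / (1 + exp(−α(θ − β)))
P_1 = 1/(1+e^{-2.9267}) = 0.9492
P_2 = 1/(1+e^{-0.9750}) = 0.7261
P_3 = 1/(1+e^{1.7500}) = 0.1480
L = P_1 × P_2 × P_3 = 0.9492 × 0.7261 × 0.1480 = 0.10203

0.1020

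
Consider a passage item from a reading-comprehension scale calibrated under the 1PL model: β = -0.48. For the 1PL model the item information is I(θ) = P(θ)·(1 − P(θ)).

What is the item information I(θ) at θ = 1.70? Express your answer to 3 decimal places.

0.091

P = 1/(1+e^{-2.1800}) = 0.8984
P(1−P) = 0.8984 × 0.1016 = 0.0912
I = P(1−P) = 0.09125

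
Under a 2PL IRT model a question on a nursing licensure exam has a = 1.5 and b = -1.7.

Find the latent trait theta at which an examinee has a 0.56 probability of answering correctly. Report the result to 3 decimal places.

P(theta) = 1 / (1 + exp(−a(theta − b)))
logit = ln(0.5600/0.4400) = 0.2412
theta = b + logit/(a) = -1.7 + 0.2412/1.5000 = -1.5392

-1.539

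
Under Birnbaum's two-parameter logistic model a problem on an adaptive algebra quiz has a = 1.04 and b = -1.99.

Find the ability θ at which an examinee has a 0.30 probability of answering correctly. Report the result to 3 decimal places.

-2.805

P(θ) = 1 / (1 + exp(−a(θ − b)))
logit = ln(0.3000/0.7000) = -0.8473
θ = b + logit/(a) = -1.99 + (-0.8473)/1.0400 = -2.8047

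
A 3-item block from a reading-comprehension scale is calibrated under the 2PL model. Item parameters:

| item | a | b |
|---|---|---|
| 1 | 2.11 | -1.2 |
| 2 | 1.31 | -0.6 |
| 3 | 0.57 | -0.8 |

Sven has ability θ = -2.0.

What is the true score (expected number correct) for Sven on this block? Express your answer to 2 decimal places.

0.63

P(θ) = 1 / (1 + exp(−a(θ − b)))
P_1 = 1/(1+e^{1.6880}) = 0.1560
P_2 = 1/(1+e^{1.8340}) = 0.1378
P_3 = 1/(1+e^{0.6840}) = 0.3354
E[score] = 0.1560 + 0.1378 + 0.3354 = 0.6292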